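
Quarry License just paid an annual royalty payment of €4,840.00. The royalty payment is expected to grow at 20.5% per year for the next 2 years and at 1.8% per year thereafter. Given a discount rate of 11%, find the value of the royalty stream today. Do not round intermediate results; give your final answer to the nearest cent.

€74073.28

D_1 = 5832.20000
D_2 = 7027.80100
Terminal value at year 2: TV = D_2×(1+g_2)/(r−g_2) = 7154.30142/0.092 = 77764.14585
P_0 = D_1/(1+r)^1 + D_2/(1+r)^2 + TV/(1+r)^2
    = 5254.23423 + 5703.92095 + 63115.12527 = 74073.28045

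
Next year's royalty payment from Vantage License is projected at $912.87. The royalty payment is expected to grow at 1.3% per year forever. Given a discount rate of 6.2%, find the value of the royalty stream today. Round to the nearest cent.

$18630.00

Growing perpetuity: P = D₁ / (r − g) = $912.8700 / (0.062 − 0.013) = $18,630.00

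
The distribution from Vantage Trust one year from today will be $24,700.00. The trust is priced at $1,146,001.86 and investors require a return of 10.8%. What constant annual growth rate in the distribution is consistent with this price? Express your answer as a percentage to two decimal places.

8.64%

P = D₁/(r−g) ⇒ g = r − D₁/P = 0.108 − $24,700.00/$1,146,001.86 = 0.086447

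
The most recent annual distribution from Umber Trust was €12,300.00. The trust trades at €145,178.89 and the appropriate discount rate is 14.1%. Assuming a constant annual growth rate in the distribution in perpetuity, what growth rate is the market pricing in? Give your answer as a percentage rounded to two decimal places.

P = D₀(1+g)/(r−g) ⇒ P(r−g) = D₀(1+g) ⇒ g(P+D₀) = P·r − D₀
g = (P·r − D₀)/(P + D₀) = (€145,178.89×0.141 − €12,300.00) / (€145,178.89 + €12,300.00) = 0.051881

5.19%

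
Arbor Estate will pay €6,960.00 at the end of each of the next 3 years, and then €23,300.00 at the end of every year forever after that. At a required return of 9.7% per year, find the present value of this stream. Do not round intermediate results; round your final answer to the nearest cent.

€199355.45

PV of 3-year annuity: €6,960.00 × [1 − (1+0.097)^−3] / 0.097 = 17400.31537
Perpetuity value at year 3: €23,300.00 / 0.097 = 240206.18557
PV of perpetuity: 240206.18557 / (1+0.097)^3 = 181955.12981
Total PV = 17400.31537 + 181955.12981 = 199355.44518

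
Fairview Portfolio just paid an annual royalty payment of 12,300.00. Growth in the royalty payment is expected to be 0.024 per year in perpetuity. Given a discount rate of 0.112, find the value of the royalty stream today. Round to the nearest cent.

143127.27

D₁ = D₀ × (1 + g) = 12,300.00 × 1.024 = 12,595.2000
Growing perpetuity: P = D₁ / (r − g) = 12,595.2000 / (0.112 − 0.024) = 143,127.27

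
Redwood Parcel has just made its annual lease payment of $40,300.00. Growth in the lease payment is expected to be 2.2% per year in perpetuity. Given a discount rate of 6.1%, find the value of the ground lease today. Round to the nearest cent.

$1056066.67

D₁ = D₀ × (1 + g) = $40,300.00 × 1.022 = $41,186.6000
Growing perpetuity: P = D₁ / (r − g) = $41,186.6000 / (0.061 − 0.022) = $1,056,066.67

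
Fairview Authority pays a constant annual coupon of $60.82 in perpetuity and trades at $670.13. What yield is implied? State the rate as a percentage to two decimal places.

P = C/r ⇒ r = C/P = $60.82/$670.13 = 0.090759

9.08%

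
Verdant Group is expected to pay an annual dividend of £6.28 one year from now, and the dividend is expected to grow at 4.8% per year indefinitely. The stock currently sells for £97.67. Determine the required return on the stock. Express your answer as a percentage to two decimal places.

11.23%

P = D₁/(r − g) ⇒ r = D₁/P + g = £6.2800/£97.67 + 0.048 = 0.064298 + 0.048 = 0.112298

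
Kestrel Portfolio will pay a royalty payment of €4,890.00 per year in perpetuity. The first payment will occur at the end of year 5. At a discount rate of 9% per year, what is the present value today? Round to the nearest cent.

Value at end of year 4: C / r = €4,890.00 / 0.09 = €54,333.3333
Discount to today: PV = €54,333.3333 / (1 + 0.09)^4 = €54,333.3333 / 1.411582 = €38,491.10

€38491.10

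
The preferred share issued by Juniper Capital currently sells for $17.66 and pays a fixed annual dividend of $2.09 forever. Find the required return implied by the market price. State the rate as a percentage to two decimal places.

11.83%

P = C/r ⇒ r = C/P = $2.09/$17.66 = 0.118347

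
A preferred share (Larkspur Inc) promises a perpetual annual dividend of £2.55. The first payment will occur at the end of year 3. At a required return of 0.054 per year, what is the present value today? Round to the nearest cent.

£42.51

Value at end of year 2: C / r = £2.55 / 0.054 = £47.2222
Discount to today: PV = £47.2222 / (1 + 0.054)^2 = £47.2222 / 1.110916 = £42.51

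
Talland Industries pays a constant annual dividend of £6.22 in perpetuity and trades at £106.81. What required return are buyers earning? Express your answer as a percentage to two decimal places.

P = C/r ⇒ r = C/P = £6.22/£106.81 = 0.058234

5.82%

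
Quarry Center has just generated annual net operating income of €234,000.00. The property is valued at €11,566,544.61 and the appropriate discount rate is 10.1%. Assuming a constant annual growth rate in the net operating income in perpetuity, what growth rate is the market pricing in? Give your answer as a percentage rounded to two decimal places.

7.92%

P = D₀(1+g)/(r−g) ⇒ P(r−g) = D₀(1+g) ⇒ g(P+D₀) = P·r − D₀
g = (P·r − D₀)/(P + D₀) = (€11,566,544.61×0.101 − €234,000.00) / (€11,566,544.61 + €234,000.00) = 0.079168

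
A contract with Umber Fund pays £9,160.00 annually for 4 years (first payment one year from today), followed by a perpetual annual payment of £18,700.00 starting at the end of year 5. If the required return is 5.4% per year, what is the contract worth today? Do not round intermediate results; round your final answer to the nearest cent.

£312779.90

PV of 4-year annuity: £9,160.00 × [1 − (1+0.054)^−4] / 0.054 = 32181.36204
Perpetuity value at year 4: £18,700.00 / 0.054 = 346296.29630
PV of perpetuity: 346296.29630 / (1+0.054)^4 = 280598.53755
Total PV = 32181.36204 + 280598.53755 = 312779.89959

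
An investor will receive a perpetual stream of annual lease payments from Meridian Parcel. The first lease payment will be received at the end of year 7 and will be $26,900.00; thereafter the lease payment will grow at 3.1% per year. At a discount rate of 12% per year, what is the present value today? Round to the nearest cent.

$153127.83

Value at end of year 6: C₁ / (r − g) = $26,900.00 / (0.12 − 0.031) = $302,247.1910
Discount to today: PV = $302,247.1910 / (1 + 0.12)^6 = $302,247.1910 / 1.973823 = $153,127.83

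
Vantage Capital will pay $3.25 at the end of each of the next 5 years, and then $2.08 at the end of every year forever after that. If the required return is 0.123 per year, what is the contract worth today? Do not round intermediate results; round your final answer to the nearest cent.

$21.10

PV of 5-year annuity: $3.25 × [1 − (1+0.123)^−5] / 0.123 = 11.62897
Perpetuity value at year 5: $2.08 / 0.123 = 16.91057
PV of perpetuity: 16.91057 / (1+0.123)^5 = 9.46803
Total PV = 11.62897 + 9.46803 = 21.09700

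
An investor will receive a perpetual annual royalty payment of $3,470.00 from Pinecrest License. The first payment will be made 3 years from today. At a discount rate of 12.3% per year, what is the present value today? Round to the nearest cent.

$22369.94

Value at end of year 2: C / r = $3,470.00 / 0.123 = $28,211.3821
Discount to today: PV = $28,211.3821 / (1 + 0.123)^2 = $28,211.3821 / 1.261129 = $22,369.94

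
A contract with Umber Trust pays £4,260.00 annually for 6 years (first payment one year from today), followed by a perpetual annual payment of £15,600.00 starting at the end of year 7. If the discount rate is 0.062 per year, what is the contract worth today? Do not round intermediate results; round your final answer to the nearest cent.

£196199.13

PV of 6-year annuity: £4,260.00 × [1 − (1+0.062)^−6] / 0.062 = 20816.81337
Perpetuity value at year 6: £15,600.00 / 0.062 = 251612.90323
PV of perpetuity: 251612.90323 / (1+0.062)^6 = 175382.31905
Total PV = 20816.81337 + 175382.31905 = 196199.13242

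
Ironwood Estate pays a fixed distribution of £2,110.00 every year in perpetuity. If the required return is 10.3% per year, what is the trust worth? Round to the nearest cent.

£20485.44

Level perpetuity: PV = C / r = £2,110.00 / 0.103 = £20,485.44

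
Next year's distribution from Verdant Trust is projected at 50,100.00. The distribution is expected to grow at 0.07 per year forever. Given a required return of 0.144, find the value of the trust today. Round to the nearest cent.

677027.03

Growing perpetuity: P = D₁ / (r − g) = 50,100.0000 / (0.144 − 0.07) = 677,027.03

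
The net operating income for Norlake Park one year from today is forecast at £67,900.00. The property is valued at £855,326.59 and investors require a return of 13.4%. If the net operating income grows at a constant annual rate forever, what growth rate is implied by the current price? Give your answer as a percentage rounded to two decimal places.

5.46%

P = D₁/(r−g) ⇒ g = r − D₁/P = 0.134 − £67,900.00/£855,326.59 = 0.054615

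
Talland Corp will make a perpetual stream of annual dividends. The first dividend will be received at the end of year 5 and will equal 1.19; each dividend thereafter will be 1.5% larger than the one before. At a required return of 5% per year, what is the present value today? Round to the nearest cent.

Value at end of year 4: C₁ / (r − g) = 1.19 / (0.05 − 0.015) = 34.0000
Discount to today: PV = 34.0000 / (1 + 0.05)^4 = 34.0000 / 1.215506 = 27.97

27.97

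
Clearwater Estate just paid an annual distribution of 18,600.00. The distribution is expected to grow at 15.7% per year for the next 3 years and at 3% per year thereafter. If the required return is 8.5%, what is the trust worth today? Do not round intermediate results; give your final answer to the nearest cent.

D_1 = 21520.20000
D_2 = 24898.87140
D_3 = 28807.99421
Terminal value at year 3: TV = D_3×(1+g_2)/(r−g_2) = 29672.23404/0.055 = 539495.16429
P_0 = D_1/(1+r)^1 + D_2/(1+r)^2 + D_3/(1+r)^3 + TV/(1+r)^3
    = 19834.28571 + 21150.47795 + 22554.01197 + 422375.13319 = 485913.90882

485913.91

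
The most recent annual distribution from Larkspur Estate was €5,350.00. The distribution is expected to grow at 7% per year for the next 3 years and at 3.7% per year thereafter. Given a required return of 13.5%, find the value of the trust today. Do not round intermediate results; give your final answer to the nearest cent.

D_1 = 5724.50000
D_2 = 6125.21500
D_3 = 6553.98005
Terminal value at year 3: TV = D_3×(1+g_2)/(r−g_2) = 6796.47731/0.098 = 69351.80930
P_0 = D_1/(1+r)^1 + D_2/(1+r)^2 + D_3/(1+r)^3 + TV/(1+r)^3
    = 5043.61233 + 4754.77110 + 4482.47143 + 47431.86608 = 61712.72095

€61712.72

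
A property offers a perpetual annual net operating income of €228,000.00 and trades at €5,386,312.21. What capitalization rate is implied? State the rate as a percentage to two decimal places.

P = C/r ⇒ r = C/P = €228,000.00/€5,386,312.21 = 0.042330

4.23%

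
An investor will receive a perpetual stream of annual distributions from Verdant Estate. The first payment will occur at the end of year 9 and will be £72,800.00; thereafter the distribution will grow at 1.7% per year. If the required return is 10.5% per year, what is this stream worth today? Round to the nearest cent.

Value at end of year 8: C₁ / (r − g) = £72,800.00 / (0.105 − 0.017) = £827,272.7273
Discount to today: PV = £827,272.7273 / (1 + 0.105)^8 = £827,272.7273 / 2.222789 = £372,177.82

£372177.82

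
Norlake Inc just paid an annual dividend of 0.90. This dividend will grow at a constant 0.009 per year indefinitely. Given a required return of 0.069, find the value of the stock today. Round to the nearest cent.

D₁ = D₀ × (1 + g) = 0.90 × 1.009 = 0.9081
Growing perpetuity: P = D₁ / (r − g) = 0.9081 / (0.069 − 0.009) = 15.14

15.14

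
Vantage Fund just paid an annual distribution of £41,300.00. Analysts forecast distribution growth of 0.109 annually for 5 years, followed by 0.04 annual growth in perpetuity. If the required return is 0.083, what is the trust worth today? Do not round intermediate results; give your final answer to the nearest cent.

D_1 = 45801.70000
D_2 = 50794.08530
D_3 = 56330.64060
D_4 = 62470.68042
D_5 = 69279.98459
Terminal value at year 5: TV = D_5×(1+g_2)/(r−g_2) = 72051.18397/0.043 = 1675608.92959
P_0 = D_1/(1+r)^1 + D_2/(1+r)^2 + D_3/(1+r)^3 + D_4/(1+r)^4 + D_5/(1+r)^5 + TV/(1+r)^5
    = 42291.50508 + 43306.81360 + 44346.49703 + 45411.14054 + 46501.34336 + 1124683.65344 = 1346540.95306

£1346540.95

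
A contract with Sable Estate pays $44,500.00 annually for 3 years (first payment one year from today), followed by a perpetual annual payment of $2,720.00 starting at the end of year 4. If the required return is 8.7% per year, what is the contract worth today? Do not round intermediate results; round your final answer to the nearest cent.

$137589.87

PV of 3-year annuity: $44,500.00 × [1 − (1+0.087)^−3] / 0.087 = 113247.60760
Perpetuity value at year 3: $2,720.00 / 0.087 = 31264.36782
PV of perpetuity: 31264.36782 / (1+0.087)^3 = 24342.26686
Total PV = 113247.60760 + 24342.26686 = 137589.87446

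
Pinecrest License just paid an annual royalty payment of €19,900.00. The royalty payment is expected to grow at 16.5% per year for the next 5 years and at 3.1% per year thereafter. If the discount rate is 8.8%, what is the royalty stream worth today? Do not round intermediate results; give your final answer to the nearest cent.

D_1 = 23183.50000
D_2 = 27008.77750
D_3 = 31465.22579
D_4 = 36656.98804
D_5 = 42705.39107
Terminal value at year 5: TV = D_5×(1+g_2)/(r−g_2) = 44029.25819/0.057 = 772443.12619
P_0 = D_1/(1+r)^1 + D_2/(1+r)^2 + D_3/(1+r)^3 + D_4/(1+r)^4 + D_5/(1+r)^5 + TV/(1+r)^5
    = 21308.36397 + 22816.40076 + 24431.16442 + 26160.20822 + 28011.62002 + 506666.31993 = 629394.07732

€629394.08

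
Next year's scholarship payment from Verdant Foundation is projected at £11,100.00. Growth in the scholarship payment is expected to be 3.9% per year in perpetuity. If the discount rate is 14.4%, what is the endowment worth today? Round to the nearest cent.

Growing perpetuity: P = D₁ / (r − g) = £11,100.0000 / (0.144 − 0.039) = £105,714.29

£105714.29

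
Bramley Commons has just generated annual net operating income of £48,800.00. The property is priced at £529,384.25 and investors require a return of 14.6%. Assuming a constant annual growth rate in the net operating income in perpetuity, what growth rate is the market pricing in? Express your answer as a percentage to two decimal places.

4.93%

P = D₀(1+g)/(r−g) ⇒ P(r−g) = D₀(1+g) ⇒ g(P+D₀) = P·r − D₀
g = (P·r − D₀)/(P + D₀) = (£529,384.25×0.146 − £48,800.00) / (£529,384.25 + £48,800.00) = 0.049275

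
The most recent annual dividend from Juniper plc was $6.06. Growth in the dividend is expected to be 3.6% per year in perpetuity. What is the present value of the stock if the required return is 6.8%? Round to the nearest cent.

$196.19

D₁ = D₀ × (1 + g) = $6.06 × 1.036 = $6.2782
Growing perpetuity: P = D₁ / (r − g) = $6.2782 / (0.068 − 0.036) = $196.19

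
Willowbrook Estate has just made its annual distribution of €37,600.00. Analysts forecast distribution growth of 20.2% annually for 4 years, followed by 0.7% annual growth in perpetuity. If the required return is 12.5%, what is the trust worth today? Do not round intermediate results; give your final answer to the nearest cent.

D_1 = 45195.20000
D_2 = 54324.63040
D_3 = 65298.20574
D_4 = 78488.44330
Terminal value at year 4: TV = D_4×(1+g_2)/(r−g_2) = 79037.86240/0.118 = 669812.39325
P_0 = D_1/(1+r)^1 + D_2/(1+r)^2 + D_3/(1+r)^3 + D_4/(1+r)^4 + TV/(1+r)^4
    = 40173.51111 + 42923.16476 + 45861.01693 + 48999.94875 + 418160.57960 = 596118.22115

€596118.22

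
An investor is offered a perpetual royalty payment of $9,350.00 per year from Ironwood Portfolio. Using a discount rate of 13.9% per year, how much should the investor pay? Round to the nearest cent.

$67266.19

Level perpetuity: PV = C / r = $9,350.00 / 0.139 = $67,266.19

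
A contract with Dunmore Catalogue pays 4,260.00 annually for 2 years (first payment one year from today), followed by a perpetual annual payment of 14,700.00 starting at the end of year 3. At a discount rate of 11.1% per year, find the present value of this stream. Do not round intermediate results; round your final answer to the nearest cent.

114577.40

PV of 2-year annuity: 4,260.00 × [1 − (1+0.111)^−2] / 0.111 = 7285.67366
Perpetuity value at year 2: 14,700.00 / 0.111 = 132432.43243
PV of perpetuity: 132432.43243 / (1+0.111)^2 = 107291.72754
Total PV = 7285.67366 + 107291.72754 = 114577.40120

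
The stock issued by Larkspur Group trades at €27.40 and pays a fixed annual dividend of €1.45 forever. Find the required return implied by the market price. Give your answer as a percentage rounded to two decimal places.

5.29%

P = C/r ⇒ r = C/P = €1.45/€27.40 = 0.052920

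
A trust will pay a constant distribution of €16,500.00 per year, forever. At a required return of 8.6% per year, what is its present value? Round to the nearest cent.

€191860.47

Level perpetuity: PV = C / r = €16,500.00 / 0.086 = €191,860.47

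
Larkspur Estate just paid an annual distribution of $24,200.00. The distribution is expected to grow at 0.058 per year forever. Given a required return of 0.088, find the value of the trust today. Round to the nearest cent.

D₁ = D₀ × (1 + g) = $24,200.00 × 1.058 = $25,603.6000
Growing perpetuity: P = D₁ / (r − g) = $25,603.6000 / (0.088 − 0.058) = $853,453.33

$853453.33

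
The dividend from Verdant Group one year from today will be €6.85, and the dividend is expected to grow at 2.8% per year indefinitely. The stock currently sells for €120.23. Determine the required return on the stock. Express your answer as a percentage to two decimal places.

P = D₁/(r − g) ⇒ r = D₁/P + g = €6.8500/€120.23 + 0.028 = 0.056974 + 0.028 = 0.084974

8.50%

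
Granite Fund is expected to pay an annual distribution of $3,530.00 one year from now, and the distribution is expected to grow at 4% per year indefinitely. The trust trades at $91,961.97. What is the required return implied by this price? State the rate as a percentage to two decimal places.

P = D₁/(r − g) ⇒ r = D₁/P + g = $3,530.0000/$91,961.97 + 0.04 = 0.038385 + 0.04 = 0.078385

7.84%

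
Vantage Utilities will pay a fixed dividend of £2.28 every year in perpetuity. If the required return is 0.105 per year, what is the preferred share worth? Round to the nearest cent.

Level perpetuity: PV = C / r = £2.28 / 0.105 = £21.71

£21.71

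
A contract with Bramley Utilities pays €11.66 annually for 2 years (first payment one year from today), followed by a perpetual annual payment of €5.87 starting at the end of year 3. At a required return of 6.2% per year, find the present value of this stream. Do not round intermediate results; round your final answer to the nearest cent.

PV of 2-year annuity: €11.66 × [1 − (1+0.062)^−2] / 0.062 = 21.31759
Perpetuity value at year 2: €5.87 / 0.062 = 94.67742
PV of perpetuity: 94.67742 / (1+0.062)^2 = 83.94549
Total PV = 21.31759 + 83.94549 = 105.26309

€105.26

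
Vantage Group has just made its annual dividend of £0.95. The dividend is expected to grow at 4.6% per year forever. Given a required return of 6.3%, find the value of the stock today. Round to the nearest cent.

£58.45

D₁ = D₀ × (1 + g) = £0.95 × 1.046 = £0.9937
Growing perpetuity: P = D₁ / (r − g) = £0.9937 / (0.063 − 0.046) = £58.45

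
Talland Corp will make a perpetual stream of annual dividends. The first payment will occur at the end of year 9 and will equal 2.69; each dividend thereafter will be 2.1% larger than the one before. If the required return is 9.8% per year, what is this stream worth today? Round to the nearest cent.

16.54

Value at end of year 8: C₁ / (r − g) = 2.69 / (0.098 − 0.021) = 34.9351
Discount to today: PV = 34.9351 / (1 + 0.098)^8 = 34.9351 / 2.112607 = 16.54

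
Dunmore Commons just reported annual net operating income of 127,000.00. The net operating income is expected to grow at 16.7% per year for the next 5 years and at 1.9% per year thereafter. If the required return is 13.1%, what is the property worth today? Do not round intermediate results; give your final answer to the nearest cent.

D_1 = 148209.00000
D_2 = 172959.90300
D_3 = 201844.20680
D_4 = 235552.18934
D_5 = 274889.40496
Terminal value at year 5: TV = D_5×(1+g_2)/(r−g_2) = 280112.30365/0.112 = 2501002.71116
P_0 = D_1/(1+r)^1 + D_2/(1+r)^2 + D_3/(1+r)^3 + D_4/(1+r)^4 + D_5/(1+r)^5 + TV/(1+r)^5
    = 131042.44032 + 135213.55248 + 139517.43213 + 143958.30530 + 148540.53253 + 1351453.59505 = 2049725.85780

2049725.86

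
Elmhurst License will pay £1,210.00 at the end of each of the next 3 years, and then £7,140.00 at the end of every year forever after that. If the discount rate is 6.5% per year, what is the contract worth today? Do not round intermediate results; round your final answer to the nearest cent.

PV of 3-year annuity: £1,210.00 × [1 − (1+0.065)^−3] / 0.065 = 3204.65537
Perpetuity value at year 3: £7,140.00 / 0.065 = 109846.15385
PV of perpetuity: 109846.15385 / (1+0.065)^3 = 90936.03870
Total PV = 3204.65537 + 90936.03870 = 94140.69407

£94140.69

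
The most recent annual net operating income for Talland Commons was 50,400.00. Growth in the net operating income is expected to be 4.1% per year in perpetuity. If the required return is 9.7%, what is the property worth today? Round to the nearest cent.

936900.00

D₁ = D₀ × (1 + g) = 50,400.00 × 1.041 = 52,466.4000
Growing perpetuity: P = D₁ / (r − g) = 52,466.4000 / (0.097 − 0.041) = 936,900.00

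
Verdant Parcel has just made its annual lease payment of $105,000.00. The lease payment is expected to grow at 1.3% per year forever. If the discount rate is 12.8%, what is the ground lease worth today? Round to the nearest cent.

D₁ = D₀ × (1 + g) = $105,000.00 × 1.013 = $106,365.0000
Growing perpetuity: P = D₁ / (r − g) = $106,365.0000 / (0.128 − 0.013) = $924,913.04

$924913.04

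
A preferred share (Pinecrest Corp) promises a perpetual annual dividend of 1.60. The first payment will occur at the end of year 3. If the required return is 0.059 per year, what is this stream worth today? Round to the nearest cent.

24.18

Value at end of year 2: C / r = 1.60 / 0.059 = 27.1186
Discount to today: PV = 27.1186 / (1 + 0.059)^2 = 27.1186 / 1.121481 = 24.18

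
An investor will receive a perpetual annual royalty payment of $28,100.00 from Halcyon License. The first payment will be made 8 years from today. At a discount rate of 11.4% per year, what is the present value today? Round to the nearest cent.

Value at end of year 7: C / r = $28,100.00 / 0.114 = $246,491.2281
Discount to today: PV = $246,491.2281 / (1 + 0.114)^7 = $246,491.2281 / 2.129101 = $115,772.43

$115772.43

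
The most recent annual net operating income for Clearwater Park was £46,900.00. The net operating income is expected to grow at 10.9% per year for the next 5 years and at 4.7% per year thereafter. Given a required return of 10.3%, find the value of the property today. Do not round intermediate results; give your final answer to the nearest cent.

£1139327.48

D_1 = 52012.10000
D_2 = 57681.41890
D_3 = 63968.69356
D_4 = 70941.28116
D_5 = 78673.88080
Terminal value at year 5: TV = D_5×(1+g_2)/(r−g_2) = 82371.55320/0.056 = 1470920.59290
P_0 = D_1/(1+r)^1 + D_2/(1+r)^2 + D_3/(1+r)^3 + D_4/(1+r)^4 + D_5/(1+r)^5 + TV/(1+r)^5
    = 47155.12239 + 47411.63258 + 47669.53811 + 47928.84656 + 48189.56558 + 900972.77081 = 1139327.47603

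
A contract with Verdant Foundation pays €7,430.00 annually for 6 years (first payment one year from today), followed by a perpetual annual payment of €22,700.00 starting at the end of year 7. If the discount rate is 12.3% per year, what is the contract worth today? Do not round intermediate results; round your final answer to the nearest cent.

PV of 6-year annuity: €7,430.00 × [1 − (1+0.123)^−6] / 0.123 = 30289.95788
Perpetuity value at year 6: €22,700.00 / 0.123 = 184552.84553
PV of perpetuity: 184552.84553 / (1+0.123)^6 = 92011.52064
Total PV = 30289.95788 + 92011.52064 = 122301.47852

€122301.48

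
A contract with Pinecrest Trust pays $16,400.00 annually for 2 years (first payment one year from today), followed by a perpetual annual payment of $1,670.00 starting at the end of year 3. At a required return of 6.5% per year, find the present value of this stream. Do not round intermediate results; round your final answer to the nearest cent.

$52510.13

PV of 2-year annuity: $16,400.00 × [1 − (1+0.065)^−2] / 0.065 = 29858.27327
Perpetuity value at year 2: $1,670.00 / 0.065 = 25692.30769
PV of perpetuity: 25692.30769 / (1+0.065)^2 = 22651.86157
Total PV = 29858.27327 + 22651.86157 = 52510.13484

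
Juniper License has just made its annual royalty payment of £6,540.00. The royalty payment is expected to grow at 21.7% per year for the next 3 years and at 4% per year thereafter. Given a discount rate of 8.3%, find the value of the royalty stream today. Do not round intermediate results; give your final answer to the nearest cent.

£249342.91

D_1 = 7959.18000
D_2 = 9686.32206
D_3 = 11788.25395
Terminal value at year 3: TV = D_3×(1+g_2)/(r−g_2) = 12259.78410/0.043 = 285111.25825
P_0 = D_1/(1+r)^1 + D_2/(1+r)^2 + D_3/(1+r)^3 + TV/(1+r)^3
    = 7349.19668 + 8258.51556 + 9280.34482 + 224454.85146 = 249342.90852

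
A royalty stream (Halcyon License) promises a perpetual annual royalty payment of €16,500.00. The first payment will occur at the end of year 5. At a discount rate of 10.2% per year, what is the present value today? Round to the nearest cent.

Value at end of year 4: C / r = €16,500.00 / 0.102 = €161,764.7059
Discount to today: PV = €161,764.7059 / (1 + 0.102)^4 = €161,764.7059 / 1.474777 = €109,687.56

€109687.56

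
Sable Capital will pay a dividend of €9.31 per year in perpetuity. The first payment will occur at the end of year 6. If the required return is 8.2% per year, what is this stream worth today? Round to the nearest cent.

Value at end of year 5: C / r = €9.31 / 0.082 = €113.5366
Discount to today: PV = €113.5366 / (1 + 0.082)^5 = €113.5366 / 1.482983 = €76.56

€76.56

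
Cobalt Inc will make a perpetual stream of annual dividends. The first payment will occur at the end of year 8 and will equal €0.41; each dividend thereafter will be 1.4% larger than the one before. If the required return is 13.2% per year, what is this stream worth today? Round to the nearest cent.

€1.46

Value at end of year 7: C₁ / (r − g) = €0.41 / (0.132 − 0.014) = €3.4746
Discount to today: PV = €3.4746 / (1 + 0.132)^7 = €3.4746 / 2.381908 = €1.46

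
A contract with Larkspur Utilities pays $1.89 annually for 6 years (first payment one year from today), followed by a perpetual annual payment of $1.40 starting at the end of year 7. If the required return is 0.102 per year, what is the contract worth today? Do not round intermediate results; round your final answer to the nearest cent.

PV of 6-year annuity: $1.89 × [1 − (1+0.102)^−6] / 0.102 = 8.18342
Perpetuity value at year 6: $1.40 / 0.102 = 13.72549
PV of perpetuity: 13.72549 / (1+0.102)^6 = 7.66370
Total PV = 8.18342 + 7.66370 = 15.84712

$15.85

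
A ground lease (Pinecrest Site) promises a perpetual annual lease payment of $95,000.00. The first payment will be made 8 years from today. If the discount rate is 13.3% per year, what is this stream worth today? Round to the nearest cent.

Value at end of year 7: C / r = $95,000.00 / 0.133 = $714,285.7143
Discount to today: PV = $714,285.7143 / (1 + 0.133)^7 = $714,285.7143 / 2.396676 = $298,031.79

$298031.79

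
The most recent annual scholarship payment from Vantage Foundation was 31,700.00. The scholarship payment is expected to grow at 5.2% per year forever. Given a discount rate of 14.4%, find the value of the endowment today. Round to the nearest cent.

D₁ = D₀ × (1 + g) = 31,700.00 × 1.052 = 33,348.4000
Growing perpetuity: P = D₁ / (r − g) = 33,348.4000 / (0.144 − 0.052) = 362,482.61

362482.61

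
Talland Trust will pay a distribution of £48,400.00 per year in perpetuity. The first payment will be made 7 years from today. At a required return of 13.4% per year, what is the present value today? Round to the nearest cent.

Value at end of year 6: C / r = £48,400.00 / 0.134 = £361,194.0299
Discount to today: PV = £361,194.0299 / (1 + 0.134)^6 = £361,194.0299 / 2.126563 = £169,848.70

£169848.70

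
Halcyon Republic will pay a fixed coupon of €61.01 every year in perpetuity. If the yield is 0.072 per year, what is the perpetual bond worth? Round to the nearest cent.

Level perpetuity: PV = C / r = €61.01 / 0.072 = €847.36

€847.36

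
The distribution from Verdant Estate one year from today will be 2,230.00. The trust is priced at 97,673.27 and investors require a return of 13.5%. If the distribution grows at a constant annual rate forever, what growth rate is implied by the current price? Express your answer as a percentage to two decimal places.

P = D₁/(r−g) ⇒ g = r − D₁/P = 0.135 − 2,230.00/97,673.27 = 0.112169

11.22%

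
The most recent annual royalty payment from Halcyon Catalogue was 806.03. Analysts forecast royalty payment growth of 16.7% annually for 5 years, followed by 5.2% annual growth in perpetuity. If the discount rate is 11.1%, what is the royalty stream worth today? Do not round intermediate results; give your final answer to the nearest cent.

23060.14

D_1 = 940.63701
D_2 = 1097.72339
D_3 = 1281.04320
D_4 = 1494.97741
D_5 = 1744.63864
Terminal value at year 5: TV = D_5×(1+g_2)/(r−g_2) = 1835.35985/0.059 = 31107.79403
P_0 = D_1/(1+r)^1 + D_2/(1+r)^2 + D_3/(1+r)^3 + D_4/(1+r)^4 + D_5/(1+r)^5 + TV/(1+r)^5
    = 846.65797 + 889.33380 + 934.16071 + 981.24712 + 1030.70692 + 18378.02847 = 23060.13500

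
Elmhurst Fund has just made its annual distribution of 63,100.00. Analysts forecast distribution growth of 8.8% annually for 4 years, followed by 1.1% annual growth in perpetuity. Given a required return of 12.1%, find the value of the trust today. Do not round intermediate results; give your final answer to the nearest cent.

D_1 = 68652.80000
D_2 = 74694.24640
D_3 = 81267.34008
D_4 = 88418.86601
Terminal value at year 4: TV = D_4×(1+g_2)/(r−g_2) = 89391.47354/0.11 = 812649.75942
P_0 = D_1/(1+r)^1 + D_2/(1+r)^2 + D_3/(1+r)^3 + D_4/(1+r)^4 + TV/(1+r)^4
    = 61242.46209 + 59439.60638 + 57689.82314 + 55991.55002 + 514613.24613 = 748976.68776

748976.69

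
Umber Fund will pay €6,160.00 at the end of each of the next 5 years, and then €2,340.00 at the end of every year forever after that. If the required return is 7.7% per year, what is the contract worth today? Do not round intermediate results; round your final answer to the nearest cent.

PV of 5-year annuity: €6,160.00 × [1 − (1+0.077)^−5] / 0.077 = 24790.79792
Perpetuity value at year 5: €2,340.00 / 0.077 = 30389.61039
PV of perpetuity: 30389.61039 / (1+0.077)^5 = 20972.32677
Total PV = 24790.79792 + 20972.32677 = 45763.12468

€45763.12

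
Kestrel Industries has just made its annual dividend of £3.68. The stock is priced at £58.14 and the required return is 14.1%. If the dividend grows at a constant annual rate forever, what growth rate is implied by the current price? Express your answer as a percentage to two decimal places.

P = D₀(1+g)/(r−g) ⇒ P(r−g) = D₀(1+g) ⇒ g(P+D₀) = P·r − D₀
g = (P·r − D₀)/(P + D₀) = (£58.14×0.141 − £3.68) / (£58.14 + £3.68) = 0.073079

7.31%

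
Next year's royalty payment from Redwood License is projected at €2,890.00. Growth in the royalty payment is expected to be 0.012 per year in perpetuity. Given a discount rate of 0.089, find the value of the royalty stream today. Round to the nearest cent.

Growing perpetuity: P = D₁ / (r − g) = €2,890.0000 / (0.089 − 0.012) = €37,532.47

€37532.47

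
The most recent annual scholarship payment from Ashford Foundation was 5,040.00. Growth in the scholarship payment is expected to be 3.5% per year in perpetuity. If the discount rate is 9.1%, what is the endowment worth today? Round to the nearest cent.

D₁ = D₀ × (1 + g) = 5,040.00 × 1.035 = 5,216.4000
Growing perpetuity: P = D₁ / (r − g) = 5,216.4000 / (0.091 − 0.035) = 93,150.00

93150.00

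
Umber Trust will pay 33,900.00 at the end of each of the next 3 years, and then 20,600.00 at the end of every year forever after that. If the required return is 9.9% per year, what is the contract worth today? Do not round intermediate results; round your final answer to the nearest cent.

241214.26

PV of 3-year annuity: 33,900.00 × [1 − (1+0.099)^−3] / 0.099 = 84452.92216
Perpetuity value at year 3: 20,600.00 / 0.099 = 208080.80808
PV of perpetuity: 208080.80808 / (1+0.099)^3 = 156761.33326
Total PV = 84452.92216 + 156761.33326 = 241214.25542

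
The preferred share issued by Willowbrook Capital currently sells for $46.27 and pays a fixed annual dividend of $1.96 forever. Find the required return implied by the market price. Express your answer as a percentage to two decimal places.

4.24%

P = C/r ⇒ r = C/P = $1.96/$46.27 = 0.042360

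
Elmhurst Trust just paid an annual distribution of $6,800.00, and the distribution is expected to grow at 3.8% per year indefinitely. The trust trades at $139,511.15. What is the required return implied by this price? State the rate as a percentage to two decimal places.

D₁ = $6,800.00 × 1.038 = $7,058.4000
P = D₁/(r − g) ⇒ r = D₁/P + g = $7,058.4000/$139,511.15 + 0.038 = 0.050594 + 0.038 = 0.088594

8.86%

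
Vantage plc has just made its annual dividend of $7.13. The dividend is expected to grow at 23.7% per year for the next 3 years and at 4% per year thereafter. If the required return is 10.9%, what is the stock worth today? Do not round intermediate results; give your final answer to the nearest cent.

D_1 = 8.81981
D_2 = 10.91010
D_3 = 13.49580
Terminal value at year 3: TV = D_3×(1+g_2)/(r−g_2) = 14.03563/0.069 = 203.41495
P_0 = D_1/(1+r)^1 + D_2/(1+r)^2 + D_3/(1+r)^3 + TV/(1+r)^3
    = 7.95294 + 8.87086 + 9.89473 + 149.13797 = 175.85651

$175.86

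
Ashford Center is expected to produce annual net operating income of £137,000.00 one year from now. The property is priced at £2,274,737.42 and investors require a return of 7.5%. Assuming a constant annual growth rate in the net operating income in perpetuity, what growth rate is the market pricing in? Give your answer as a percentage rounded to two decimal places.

1.48%

P = D₁/(r−g) ⇒ g = r − D₁/P = 0.075 − £137,000.00/£2,274,737.42 = 0.014773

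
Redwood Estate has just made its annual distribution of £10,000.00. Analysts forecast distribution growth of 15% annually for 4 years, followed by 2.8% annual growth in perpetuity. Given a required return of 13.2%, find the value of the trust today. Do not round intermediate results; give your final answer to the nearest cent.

D_1 = 11500.00000
D_2 = 13225.00000
D_3 = 15208.75000
D_4 = 17490.06250
Terminal value at year 4: TV = D_4×(1+g_2)/(r−g_2) = 17979.78425/0.104 = 172882.54087
P_0 = D_1/(1+r)^1 + D_2/(1+r)^2 + D_3/(1+r)^3 + D_4/(1+r)^4 + TV/(1+r)^4
    = 10159.01060 + 10320.54964 + 10484.65732 + 10651.37448 + 105284.74009 = 146900.33213

£146900.33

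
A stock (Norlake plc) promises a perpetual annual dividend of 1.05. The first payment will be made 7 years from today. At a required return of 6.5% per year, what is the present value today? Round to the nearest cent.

11.07

Value at end of year 6: C / r = 1.05 / 0.065 = 16.1538
Discount to today: PV = 16.1538 / (1 + 0.065)^6 = 16.1538 / 1.459142 = 11.07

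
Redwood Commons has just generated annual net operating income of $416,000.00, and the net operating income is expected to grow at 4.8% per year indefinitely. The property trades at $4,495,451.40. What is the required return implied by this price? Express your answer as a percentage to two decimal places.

14.50%

D₁ = $416,000.00 × 1.048 = $435,968.0000
P = D₁/(r − g) ⇒ r = D₁/P + g = $435,968.0000/$4,495,451.40 + 0.048 = 0.096980 + 0.048 = 0.144980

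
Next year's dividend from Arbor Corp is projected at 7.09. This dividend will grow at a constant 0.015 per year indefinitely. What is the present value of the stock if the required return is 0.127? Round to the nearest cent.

Growing perpetuity: P = D₁ / (r − g) = 7.0900 / (0.127 − 0.015) = 63.30

63.30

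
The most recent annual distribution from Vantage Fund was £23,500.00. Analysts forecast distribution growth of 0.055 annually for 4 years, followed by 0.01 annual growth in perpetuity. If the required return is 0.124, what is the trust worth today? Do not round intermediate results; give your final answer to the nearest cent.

D_1 = 24792.50000
D_2 = 26156.08750
D_3 = 27594.67231
D_4 = 29112.37929
Terminal value at year 4: TV = D_4×(1+g_2)/(r−g_2) = 29403.50308/0.114 = 257925.46564
P_0 = D_1/(1+r)^1 + D_2/(1+r)^2 + D_3/(1+r)^3 + D_4/(1+r)^4 + TV/(1+r)^4
    = 22057.38434 + 20703.32783 + 19432.39400 + 18239.48014 + 161595.39420 = 242027.98051

£242027.98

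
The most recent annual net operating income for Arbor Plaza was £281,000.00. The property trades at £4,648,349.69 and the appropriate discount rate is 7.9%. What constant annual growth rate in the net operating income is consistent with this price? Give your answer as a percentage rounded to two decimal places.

1.75%

P = D₀(1+g)/(r−g) ⇒ P(r−g) = D₀(1+g) ⇒ g(P+D₀) = P·r − D₀
g = (P·r − D₀)/(P + D₀) = (£4,648,349.69×0.079 − £281,000.00) / (£4,648,349.69 + £281,000.00) = 0.017491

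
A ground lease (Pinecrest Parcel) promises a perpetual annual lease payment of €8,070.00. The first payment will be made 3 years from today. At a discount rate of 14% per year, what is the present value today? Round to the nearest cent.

Value at end of year 2: C / r = €8,070.00 / 0.14 = €57,642.8571
Discount to today: PV = €57,642.8571 / (1 + 0.14)^2 = €57,642.8571 / 1.299600 = €44,354.31

€44354.31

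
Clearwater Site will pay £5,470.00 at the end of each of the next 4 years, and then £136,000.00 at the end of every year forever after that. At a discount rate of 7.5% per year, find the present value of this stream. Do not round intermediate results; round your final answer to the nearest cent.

PV of 4-year annuity: £5,470.00 × [1 − (1+0.075)^−4] / 0.075 = 18320.81469
Perpetuity value at year 4: £136,000.00 / 0.075 = 1813333.33333
PV of perpetuity: 1813333.33333 / (1+0.075)^4 = 1357824.96066
Total PV = 18320.81469 + 1357824.96066 = 1376145.77536

£1376145.78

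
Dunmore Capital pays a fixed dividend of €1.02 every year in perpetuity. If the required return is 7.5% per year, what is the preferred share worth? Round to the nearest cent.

Level perpetuity: PV = C / r = €1.02 / 0.075 = €13.60

€13.60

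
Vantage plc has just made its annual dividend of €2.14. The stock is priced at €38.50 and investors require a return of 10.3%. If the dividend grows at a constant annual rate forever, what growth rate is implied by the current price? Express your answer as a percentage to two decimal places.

P = D₀(1+g)/(r−g) ⇒ P(r−g) = D₀(1+g) ⇒ g(P+D₀) = P·r − D₀
g = (P·r − D₀)/(P + D₀) = (€38.50×0.103 − €2.14) / (€38.50 + €2.14) = 0.044919

4.49%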